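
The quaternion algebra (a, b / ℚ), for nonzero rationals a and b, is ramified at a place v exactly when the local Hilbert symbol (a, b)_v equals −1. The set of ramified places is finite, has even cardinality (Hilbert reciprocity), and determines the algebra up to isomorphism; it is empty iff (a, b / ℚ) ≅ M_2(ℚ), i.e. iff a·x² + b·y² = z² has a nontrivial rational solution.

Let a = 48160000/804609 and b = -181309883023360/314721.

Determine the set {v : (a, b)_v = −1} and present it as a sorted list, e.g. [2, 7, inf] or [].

[13, 29]

Mod squares: a ≡ 301, b ≡ -691642315. Check v ∈ {∞, 2, 3, 5, 7, 11, 13, 17, 23, 29, 43, 53}.
v=43: a=43^1·(≡3), b=43^1·(≡16) mod 43; (3|43)=-1, (16|43)=+1; (−1)^{1·1·21}·(-1)^1·(+1)^1 = +1.
v=5: a=5^4·(≡4), b=5^1·(≡3) mod 5; (4|5)=+1, (3|5)=-1; (−1)^{4·1·2}·(+1)^1·(-1)^4 = +1.
v=11: a=11^0·(≡3), b=11^-2·(≡6) mod 11; (3|11)=+1, (6|11)=-1; (−1)^{0·-2·5}·(+1)^-2·(-1)^0 = +1.
v=∞: 301 > 0 and -691642315 < 0  ⇒  (a,b)_∞ = +1.
v=7: a=7^1·(≡1), b=7^1·(≡5) mod 7; (1|7)=+1, (5|7)=-1; (−1)^{1·1·3}·(+1)^1·(-1)^1 = +1.
v=53: a=53^0·(≡24), b=53^1·(≡7) mod 53; (24|53)=+1, (7|53)=+1; (−1)^{0·1·26}·(+1)^1·(+1)^0 = +1.
v=23: a=23^-2·(≡8), b=23^1·(≡19) mod 23; (8|23)=+1, (19|23)=-1; (−1)^{-2·1·11}·(+1)^1·(-1)^-2 = +1.
v=17: a=17^0·(≡14), b=17^-2·(≡13) mod 17; (14|17)=-1, (13|17)=+1; (−1)^{0·-2·8}·(-1)^-2·(+1)^0 = +1.
v=3: a=3^-2·(≡1), b=3^-2·(≡2) mod 3; (1|3)=+1, (2|3)=-1; (−1)^{-2·-2·1}·(+1)^-2·(-1)^-2 = +1.
v=13: a=13^-2·(≡6), b=13^1·(≡10) mod 13; (6|13)=-1, (10|13)=+1; (−1)^{-2·1·6}·(-1)^1·(+1)^-2 = -1.
v=2: v_2(a)=8, v_2(b)=18; units ≡ 5, 5 (mod 8); ε·ε+αω+βω = 0·0+8·1+18·1 ≡ 0  ⇒  (a,b)_2 = +1.
v=29: a=29^0·(≡12), b=29^1·(≡10) mod 29; (12|29)=-1, (10|29)=-1; (−1)^{0·1·14}·(-1)^1·(-1)^0 = -1.
Ram(301, -691642315) = {13, 29}; no ℚ_13-point on the conic.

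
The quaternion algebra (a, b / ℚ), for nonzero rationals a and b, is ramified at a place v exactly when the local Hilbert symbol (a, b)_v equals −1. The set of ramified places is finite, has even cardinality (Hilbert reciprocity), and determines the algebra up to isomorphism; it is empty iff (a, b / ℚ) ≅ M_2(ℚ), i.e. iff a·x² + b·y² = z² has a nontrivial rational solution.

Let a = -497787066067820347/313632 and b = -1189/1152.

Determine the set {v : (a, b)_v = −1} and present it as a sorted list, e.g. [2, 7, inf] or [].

Mod squares: a ≡ -10166, b ≡ -2378. Check v ∈ {∞, 2, 3, 7, 11, 13, 17, 23, 29, 41}.
v=13: a=13^1·(≡2), b=13^0·(≡9) mod 13; (2|13)=-1, (9|13)=+1; (−1)^{1·0·6}·(-1)^0·(+1)^1 = +1.
v=∞: -10166 < 0 and -2378 < 0  ⇒  (a,b)_∞ = -1.
v=23: a=23^1·(≡9), b=23^0·(≡15) mod 23; (9|23)=+1, (15|23)=-1; (−1)^{1·0·11}·(+1)^0·(-1)^1 = -1.
v=29: a=29^4·(≡5), b=29^1·(≡16) mod 29; (5|29)=+1, (16|29)=+1; (−1)^{4·1·14}·(+1)^1·(+1)^4 = +1.
v=3: a=3^-4·(≡1), b=3^-2·(≡1) mod 3; (1|3)=+1, (1|3)=+1; (−1)^{-4·-2·1}·(+1)^-2·(+1)^-4 = +1.
v=17: a=17^1·(≡14), b=17^0·(≡4) mod 17; (14|17)=-1, (4|17)=+1; (−1)^{1·0·8}·(-1)^0·(+1)^1 = +1.
v=7: a=7^2·(≡5), b=7^0·(≡2) mod 7; (5|7)=-1, (2|7)=+1; (−1)^{2·0·3}·(-1)^0·(+1)^2 = +1.
v=11: a=11^-2·(≡4), b=11^0·(≡4) mod 11; (4|11)=+1, (4|11)=+1; (−1)^{-2·0·5}·(+1)^0·(+1)^-2 = +1.
v=41: a=41^4·(≡9), b=41^1·(≡3) mod 41; (9|41)=+1, (3|41)=-1; (−1)^{4·1·20}·(+1)^1·(-1)^4 = +1.
v=2: v_2(a)=-5, v_2(b)=-7; units ≡ 5, 3 (mod 8); ε·ε+αω+βω = 0·1+-5·1+-7·1 ≡ 0  ⇒  (a,b)_2 = +1.
(-10166, -2378 / ℚ) ramifies at {23, ∞}: a division algebra.

[23, inf]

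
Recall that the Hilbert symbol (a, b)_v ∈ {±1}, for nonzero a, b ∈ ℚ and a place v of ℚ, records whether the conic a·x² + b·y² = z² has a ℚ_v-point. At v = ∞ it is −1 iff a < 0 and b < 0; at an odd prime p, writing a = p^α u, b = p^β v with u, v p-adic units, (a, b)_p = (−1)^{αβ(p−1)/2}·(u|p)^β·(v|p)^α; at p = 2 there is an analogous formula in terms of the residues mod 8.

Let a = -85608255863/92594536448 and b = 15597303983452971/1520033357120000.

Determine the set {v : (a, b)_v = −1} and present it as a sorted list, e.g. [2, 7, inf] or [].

[2, 13]

Mod squares: a ≡ -46, b ≡ 598. Check v ∈ {∞, 2, 3, 5, 13, 19, 23, 41}.
v=19: a=19^4·(≡1), b=19^6·(≡7) mod 19; (1|19)=+1, (7|19)=+1; (−1)^{4·6·9}·(+1)^6·(+1)^4 = +1.
v=5: a=5^0·(≡4), b=5^-4·(≡3) mod 5; (4|5)=+1, (3|5)=-1; (−1)^{0·-4·2}·(+1)^-4·(-1)^0 = +1.
v=∞: -46 < 0 and 598 > 0  ⇒  (a,b)_∞ = +1.
v=13: a=13^4·(≡6), b=13^3·(≡5) mod 13; (6|13)=-1, (5|13)=-1; (−1)^{4·3·6}·(-1)^3·(-1)^4 = -1.
v=2: v_2(a)=-15, v_2(b)=-9; units ≡ 1, 3 (mod 8); ε·ε+αω+βω = 0·1+-15·1+-9·0 ≡ 1  ⇒  (a,b)_2 = -1.
v=23: a=23^1·(≡20), b=23^1·(≡18) mod 23; (20|23)=-1, (18|23)=+1; (−1)^{1·1·11}·(-1)^1·(+1)^1 = +1.
v=3: a=3^0·(≡2), b=3^8·(≡1) mod 3; (2|3)=-1, (1|3)=+1; (−1)^{0·8·1}·(-1)^8·(+1)^0 = +1.
v=41: a=41^-4·(≡2), b=41^-6·(≡35) mod 41; (2|41)=+1, (35|41)=-1; (−1)^{-4·-6·20}·(+1)^-6·(-1)^-4 = +1.
|Ram(-46, 598)| = 2, even; anisotropic at {2, 13}.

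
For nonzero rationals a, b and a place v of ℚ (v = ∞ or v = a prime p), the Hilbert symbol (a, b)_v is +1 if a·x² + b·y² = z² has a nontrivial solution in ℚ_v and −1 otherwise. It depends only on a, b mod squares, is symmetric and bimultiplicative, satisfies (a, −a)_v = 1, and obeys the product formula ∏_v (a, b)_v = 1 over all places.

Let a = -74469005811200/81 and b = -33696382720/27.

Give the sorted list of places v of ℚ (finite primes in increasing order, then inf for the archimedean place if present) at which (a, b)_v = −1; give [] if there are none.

[2, 5, 17, inf]

(a, b) ≡ (-4862, -165) mod (ℚ^×)²; places V = {2, 3, 5, 7, 11, 13, 17, ∞}.
(a,b)_3: α=-4, u≡1; β=-3, v≡2 (mod 3); (1|3)=+1, (2|3)=-1; sign (−1)^0·+1^-3·-1^-4 = +1.
(a,b)_13: α=3, u≡3; β=2, v≡9 (mod 13); (3|13)=+1, (9|13)=+1; sign (−1)^0·+1^2·+1^3 = +1.
(a,b)_7: α=2, u≡3; β=2, v≡6 (mod 7); (3|7)=-1, (6|7)=-1; sign (−1)^0·-1^2·-1^2 = +1.
(a,b)_5: α=2, u≡2; β=1, v≡3 (mod 5); (2|5)=-1, (3|5)=-1; sign (−1)^0·-1^1·-1^2 = -1.
(a,b)_11: α=1, u≡5; β=1, v≡7 (mod 11); (5|11)=+1, (7|11)=-1; sign (−1)^1·+1^1·-1^1 = +1.
(a,b)_2: α=9, β=8; u≡1, v≡3 (mod 8); ε(u)ε(v)=0·1, αω(v)=9·1, βω(u)=8·0; sum ≡ 1  ⇒  -1.
(a,b)_∞: sgn(-4862)=−, sgn(-165)=−, so -1.
(a,b)_17: α=3, u≡5; β=2, v≡6 (mod 17); (5|17)=-1, (6|17)=-1; sign (−1)^0·-1^2·-1^3 = -1.
Ram(-4862, -165) = {2, 5, 17, ∞}; no ℚ_2-point on the conic.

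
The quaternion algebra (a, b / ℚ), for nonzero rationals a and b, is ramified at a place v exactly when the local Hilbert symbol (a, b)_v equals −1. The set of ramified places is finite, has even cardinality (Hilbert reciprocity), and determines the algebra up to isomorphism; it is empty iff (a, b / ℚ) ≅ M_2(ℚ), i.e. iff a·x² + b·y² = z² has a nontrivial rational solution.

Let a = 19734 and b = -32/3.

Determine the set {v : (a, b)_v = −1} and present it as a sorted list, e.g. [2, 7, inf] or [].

(a, b) ≡ (19734, -6) mod (ℚ^×)²; places V = {2, 3, 11, 13, 23, ∞}.
(a,b)_∞: sgn(19734)=+, sgn(-6)=−, so +1.
(a,b)_23: α=1, u≡7; β=0, v≡20 (mod 23); (7|23)=-1, (20|23)=-1; sign (−1)^0·-1^0·-1^1 = -1.
(a,b)_2: α=1, β=5; u≡3, v≡5 (mod 8); ε(u)ε(v)=1·0, αω(v)=1·1, βω(u)=5·1; sum ≡ 0  ⇒  +1.
(a,b)_11: α=1, u≡1; β=0, v≡4 (mod 11); (1|11)=+1, (4|11)=+1; sign (−1)^0·+1^0·+1^1 = +1.
(a,b)_13: α=1, u≡10; β=0, v≡11 (mod 13); (10|13)=+1, (11|13)=-1; sign (−1)^0·+1^0·-1^1 = -1.
(a,b)_3: α=1, u≡2; β=-1, v≡1 (mod 3); (2|3)=-1, (1|3)=+1; sign (−1)^1·-1^-1·+1^1 = +1.
|Ram(19734, -6)| = 2, even; anisotropic at {13, 23}.

[13, 23]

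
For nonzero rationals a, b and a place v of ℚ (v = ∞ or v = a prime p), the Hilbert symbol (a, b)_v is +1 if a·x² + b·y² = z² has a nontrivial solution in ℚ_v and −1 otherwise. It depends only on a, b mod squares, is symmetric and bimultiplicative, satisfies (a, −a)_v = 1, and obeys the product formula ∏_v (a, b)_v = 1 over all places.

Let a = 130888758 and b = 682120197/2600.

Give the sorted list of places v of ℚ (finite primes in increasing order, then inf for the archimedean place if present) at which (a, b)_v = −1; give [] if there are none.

(a, b) ≡ (130888758, 201058) mod (ℚ^×)²; places V = {2, 3, 5, 7, 11, 13, 19, 31, 37, ∞}.
(a,b)_11: α=1, u≡3; β=3, v≡2 (mod 11); (3|11)=+1, (2|11)=-1; sign (−1)^1·+1^3·-1^1 = +1.
(a,b)_5: α=0, u≡3; β=-2, v≡3 (mod 5); (3|5)=-1, (3|5)=-1; sign (−1)^0·-1^-2·-1^0 = +1.
(a,b)_2: α=1, β=-3; u≡3, v≡1 (mod 8); ε(u)ε(v)=1·0, αω(v)=1·0, βω(u)=-3·1; sum ≡ 1  ⇒  -1.
(a,b)_3: α=1, u≡1; β=6, v≡1 (mod 3); (1|3)=+1, (1|3)=+1; sign (−1)^0·+1^6·+1^1 = +1.
(a,b)_13: α=1, u≡9; β=-1, v≡1 (mod 13); (9|13)=+1, (1|13)=+1; sign (−1)^0·+1^-1·+1^1 = +1.
(a,b)_7: α=1, u≡1; β=0, v≡1 (mod 7); (1|7)=+1, (1|7)=+1; sign (−1)^0·+1^0·+1^1 = +1.
(a,b)_∞: sgn(130888758)=+, sgn(201058)=+, so +1.
(a,b)_37: α=1, u≡1; β=1, v≡32 (mod 37); (1|37)=+1, (32|37)=-1; sign (−1)^0·+1^1·-1^1 = -1.
(a,b)_31: α=1, u≡18; β=0, v≡13 (mod 31); (18|31)=+1, (13|31)=-1; sign (−1)^0·+1^0·-1^1 = -1.
(a,b)_19: α=1, u≡14; β=1, v≡15 (mod 19); (14|19)=-1, (15|19)=-1; sign (−1)^1·-1^1·-1^1 = -1.
Ram(130888758, 201058) = {2, 19, 31, 37}; no ℚ_2-point on the conic.

[2, 19, 31, 37]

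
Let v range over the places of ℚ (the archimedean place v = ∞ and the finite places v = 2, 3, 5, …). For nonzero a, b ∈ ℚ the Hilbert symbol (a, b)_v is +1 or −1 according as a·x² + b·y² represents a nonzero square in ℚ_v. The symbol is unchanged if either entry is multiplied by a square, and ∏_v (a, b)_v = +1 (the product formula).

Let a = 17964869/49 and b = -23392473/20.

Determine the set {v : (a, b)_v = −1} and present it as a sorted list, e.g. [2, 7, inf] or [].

Mod squares: a ≡ 629, b ≡ -692085. Check v ∈ {∞, 2, 3, 5, 7, 13, 17, 29, 37, 43}.
v=43: a=43^0·(≡19), b=43^1·(≡12) mod 43; (19|43)=-1, (12|43)=-1; (−1)^{0·1·21}·(-1)^1·(-1)^0 = -1.
v=13: a=13^4·(≡7), b=13^2·(≡1) mod 13; (7|13)=-1, (1|13)=+1; (−1)^{4·2·6}·(-1)^2·(+1)^4 = +1.
v=37: a=37^1·(≡5), b=37^1·(≡18) mod 37; (5|37)=-1, (18|37)=-1; (−1)^{1·1·18}·(-1)^1·(-1)^1 = +1.
v=2: v_2(a)=0, v_2(b)=-2; units ≡ 5, 3 (mod 8); ε·ε+αω+βω = 0·1+0·1+-2·1 ≡ 0  ⇒  (a,b)_2 = +1.
v=7: a=7^-2·(≡6), b=7^0·(≡6) mod 7; (6|7)=-1, (6|7)=-1; (−1)^{-2·0·3}·(-1)^0·(-1)^-2 = +1.
v=∞: 629 > 0 and -692085 < 0  ⇒  (a,b)_∞ = +1.
v=17: a=17^1·(≡7), b=17^0·(≡1) mod 17; (7|17)=-1, (1|17)=+1; (−1)^{1·0·8}·(-1)^0·(+1)^1 = +1.
v=3: a=3^0·(≡2), b=3^1·(≡2) mod 3; (2|3)=-1, (2|3)=-1; (−1)^{0·1·1}·(-1)^1·(-1)^0 = -1.
v=5: a=5^0·(≡1), b=5^-1·(≡3) mod 5; (1|5)=+1, (3|5)=-1; (−1)^{0·-1·2}·(+1)^-1·(-1)^0 = +1.
v=29: a=29^0·(≡25), b=29^1·(≡26) mod 29; (25|29)=+1, (26|29)=-1; (−1)^{0·1·14}·(+1)^1·(-1)^0 = +1.
(629, -692085 / ℚ) ramifies at {3, 43}: a division algebra.

[3, 43]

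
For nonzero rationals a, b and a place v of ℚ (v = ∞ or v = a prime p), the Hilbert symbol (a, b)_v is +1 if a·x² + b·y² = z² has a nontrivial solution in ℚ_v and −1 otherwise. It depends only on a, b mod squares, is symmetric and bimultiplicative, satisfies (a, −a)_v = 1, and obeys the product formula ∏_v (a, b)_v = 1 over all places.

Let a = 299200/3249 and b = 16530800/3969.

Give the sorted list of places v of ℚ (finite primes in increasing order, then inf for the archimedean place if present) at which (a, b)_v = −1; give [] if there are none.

[2, 11, 13, 17]

Mod squares: a ≡ 187, b ≡ 143. Check v ∈ {∞, 2, 3, 5, 7, 11, 13, 17, 19}.
v=3: a=3^-2·(≡1), b=3^-4·(≡2) mod 3; (1|3)=+1, (2|3)=-1; (−1)^{-2·-4·1}·(+1)^-4·(-1)^-2 = +1.
v=5: a=5^2·(≡2), b=5^2·(≡3) mod 5; (2|5)=-1, (3|5)=-1; (−1)^{2·2·2}·(-1)^2·(-1)^2 = +1.
v=2: v_2(a)=6, v_2(b)=4; units ≡ 3, 7 (mod 8); ε·ε+αω+βω = 1·1+6·0+4·1 ≡ 1  ⇒  (a,b)_2 = -1.
v=7: a=7^0·(≡6), b=7^-2·(≡5) mod 7; (6|7)=-1, (5|7)=-1; (−1)^{0·-2·3}·(-1)^-2·(-1)^0 = +1.
v=17: a=17^1·(≡11), b=17^2·(≡10) mod 17; (11|17)=-1, (10|17)=-1; (−1)^{1·2·8}·(-1)^2·(-1)^1 = -1.
v=13: a=13^0·(≡8), b=13^1·(≡11) mod 13; (8|13)=-1, (11|13)=-1; (−1)^{0·1·6}·(-1)^1·(-1)^0 = -1.
v=11: a=11^1·(≡2), b=11^1·(≡10) mod 11; (2|11)=-1, (10|11)=-1; (−1)^{1·1·5}·(-1)^1·(-1)^1 = -1.
v=∞: 187 > 0 and 143 > 0  ⇒  (a,b)_∞ = +1.
v=19: a=19^-2·(≡5), b=19^0·(≡18) mod 19; (5|19)=+1, (18|19)=-1; (−1)^{-2·0·9}·(+1)^0·(-1)^-2 = +1.
(187, 143 / ℚ) ramifies at {2, 11, 13, 17}: a division algebra.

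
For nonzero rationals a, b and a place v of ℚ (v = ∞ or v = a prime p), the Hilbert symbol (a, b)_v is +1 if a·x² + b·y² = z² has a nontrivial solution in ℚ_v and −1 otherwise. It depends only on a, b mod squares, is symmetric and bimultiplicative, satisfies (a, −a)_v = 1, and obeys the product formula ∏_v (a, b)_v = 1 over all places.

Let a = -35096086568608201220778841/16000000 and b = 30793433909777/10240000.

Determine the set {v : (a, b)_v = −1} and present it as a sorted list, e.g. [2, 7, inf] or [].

Mod squares: a ≡ -65569, b ≡ 572033. Check v ∈ {∞, 2, 5, 7, 11, 17, 19, 23, 29}.
v=19: a=19^3·(≡11), b=19^1·(≡6) mod 19; (11|19)=+1, (6|19)=+1; (−1)^{3·1·9}·(+1)^1·(+1)^3 = -1.
v=2: v_2(a)=-10, v_2(b)=-14; units ≡ 7, 1 (mod 8); ε·ε+αω+βω = 1·0+-10·0+-14·0 ≡ 0  ⇒  (a,b)_2 = +1.
v=5: a=5^-6·(≡1), b=5^-4·(≡3) mod 5; (1|5)=+1, (3|5)=-1; (−1)^{-6·-4·2}·(+1)^-4·(-1)^-6 = +1.
v=∞: -65569 < 0 and 572033 > 0  ⇒  (a,b)_∞ = +1.
v=17: a=17^3·(≡13), b=17^1·(≡12) mod 17; (13|17)=+1, (12|17)=-1; (−1)^{3·1·8}·(+1)^1·(-1)^3 = -1.
v=7: a=7^3·(≡3), b=7^1·(≡1) mod 7; (3|7)=-1, (1|7)=+1; (−1)^{3·1·3}·(-1)^1·(+1)^3 = +1.
v=23: a=23^6·(≡1), b=23^3·(≡8) mod 23; (1|23)=+1, (8|23)=+1; (−1)^{6·3·11}·(+1)^3·(+1)^6 = +1.
v=29: a=29^5·(≡6), b=29^2·(≡26) mod 29; (6|29)=+1, (26|29)=-1; (−1)^{5·2·14}·(+1)^2·(-1)^5 = -1.
v=11: a=11^0·(≡8), b=11^3·(≡8) mod 11; (8|11)=-1, (8|11)=-1; (−1)^{0·3·5}·(-1)^3·(-1)^0 = -1.
(-65569, 572033 / ℚ) ramifies at {11, 17, 19, 29}: a division algebra.

[11, 17, 19, 29]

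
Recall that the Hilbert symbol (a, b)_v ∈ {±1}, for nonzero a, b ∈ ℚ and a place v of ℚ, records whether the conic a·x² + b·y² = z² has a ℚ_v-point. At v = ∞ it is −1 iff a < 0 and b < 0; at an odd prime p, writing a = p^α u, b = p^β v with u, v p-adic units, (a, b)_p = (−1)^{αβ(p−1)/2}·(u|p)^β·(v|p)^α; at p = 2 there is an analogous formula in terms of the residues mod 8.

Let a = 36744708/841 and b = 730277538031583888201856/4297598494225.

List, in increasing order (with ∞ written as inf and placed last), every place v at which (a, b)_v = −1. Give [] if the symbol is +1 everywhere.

[13, 23]

Mod squares: a ≡ 187473, b ≡ 374946. Check v ∈ {∞, 2, 3, 5, 7, 11, 13, 17, 19, 23, 29}.
v=7: a=7^2·(≡3), b=7^8·(≡3) mod 7; (3|7)=-1, (3|7)=-1; (−1)^{2·8·3}·(-1)^8·(-1)^2 = +1.
v=17: a=17^0·(≡3), b=17^-2·(≡7) mod 17; (3|17)=-1, (7|17)=-1; (−1)^{0·-2·8}·(-1)^-2·(-1)^0 = +1.
v=11: a=11^1·(≡5), b=11^1·(≡6) mod 11; (5|11)=+1, (6|11)=-1; (−1)^{1·1·5}·(+1)^1·(-1)^1 = +1.
v=5: a=5^0·(≡3), b=5^-2·(≡4) mod 5; (3|5)=-1, (4|5)=+1; (−1)^{0·-2·2}·(-1)^-2·(+1)^0 = +1.
v=2: v_2(a)=2, v_2(b)=7; units ≡ 1, 1 (mod 8); ε·ε+αω+βω = 0·0+2·0+7·0 ≡ 0  ⇒  (a,b)_2 = +1.
v=29: a=29^-2·(≡26), b=29^-6·(≡20) mod 29; (26|29)=-1, (20|29)=+1; (−1)^{-2·-6·14}·(-1)^-6·(+1)^-2 = +1.
v=3: a=3^1·(≡1), b=3^11·(≡2) mod 3; (1|3)=+1, (2|3)=-1; (−1)^{1·11·1}·(+1)^11·(-1)^1 = +1.
v=23: a=23^1·(≡3), b=23^3·(≡12) mod 23; (3|23)=+1, (12|23)=+1; (−1)^{1·3·11}·(+1)^3·(+1)^1 = -1.
v=13: a=13^1·(≡12), b=13^3·(≡8) mod 13; (12|13)=+1, (8|13)=-1; (−1)^{1·3·6}·(+1)^3·(-1)^1 = -1.
v=∞: 187473 > 0 and 374946 > 0  ⇒  (a,b)_∞ = +1.
v=19: a=19^1·(≡11), b=19^1·(≡13) mod 19; (11|19)=+1, (13|19)=-1; (−1)^{1·1·9}·(+1)^1·(-1)^1 = +1.
Ram(187473, 374946) = {13, 23}; no ℚ_13-point on the conic.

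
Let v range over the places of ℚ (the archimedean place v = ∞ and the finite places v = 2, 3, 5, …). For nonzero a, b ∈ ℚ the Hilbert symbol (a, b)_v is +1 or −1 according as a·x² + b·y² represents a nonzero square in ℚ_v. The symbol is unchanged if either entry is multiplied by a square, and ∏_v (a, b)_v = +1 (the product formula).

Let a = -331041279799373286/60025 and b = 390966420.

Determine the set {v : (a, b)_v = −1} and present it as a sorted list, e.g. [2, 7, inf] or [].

Mod squares: a ≡ -34086, b ≡ 97741605. Check v ∈ {∞, 2, 3, 5, 7, 11, 13, 19, 23, 31, 37}.
v=5: a=5^-2·(≡4), b=5^1·(≡4) mod 5; (4|5)=+1, (4|5)=+1; (−1)^{-2·1·2}·(+1)^1·(+1)^-2 = +1.
v=2: v_2(a)=1, v_2(b)=2; units ≡ 5, 5 (mod 8); ε·ε+αω+βω = 0·0+1·1+2·1 ≡ 1  ⇒  (a,b)_2 = -1.
v=31: a=31^2·(≡18), b=31^1·(≡28) mod 31; (18|31)=+1, (28|31)=+1; (−1)^{2·1·15}·(+1)^1·(+1)^2 = +1.
v=3: a=3^1·(≡2), b=3^1·(≡1) mod 3; (2|3)=-1, (1|3)=+1; (−1)^{1·1·1}·(-1)^1·(+1)^1 = +1.
v=37: a=37^2·(≡11), b=37^1·(≡15) mod 37; (11|37)=+1, (15|37)=-1; (−1)^{2·1·18}·(+1)^1·(-1)^2 = +1.
v=∞: -34086 < 0 and 97741605 > 0  ⇒  (a,b)_∞ = +1.
v=7: a=7^-4·(≡1), b=7^0·(≡5) mod 7; (1|7)=+1, (5|7)=-1; (−1)^{-4·0·3}·(+1)^0·(-1)^-4 = +1.
v=13: a=13^3·(≡9), b=13^1·(≡10) mod 13; (9|13)=+1, (10|13)=+1; (−1)^{3·1·6}·(+1)^1·(+1)^3 = +1.
v=11: a=11^2·(≡9), b=11^0·(≡9) mod 11; (9|11)=+1, (9|11)=+1; (−1)^{2·0·5}·(+1)^0·(+1)^2 = +1.
v=23: a=23^1·(≡1), b=23^1·(≡22) mod 23; (1|23)=+1, (22|23)=-1; (−1)^{1·1·11}·(+1)^1·(-1)^1 = +1.
v=19: a=19^3·(≡4), b=19^1·(≡9) mod 19; (4|19)=+1, (9|19)=+1; (−1)^{3·1·9}·(+1)^1·(+1)^3 = -1.
|Ram(-34086, 97741605)| = 2, even; anisotropic at {2, 19}.

[2, 19]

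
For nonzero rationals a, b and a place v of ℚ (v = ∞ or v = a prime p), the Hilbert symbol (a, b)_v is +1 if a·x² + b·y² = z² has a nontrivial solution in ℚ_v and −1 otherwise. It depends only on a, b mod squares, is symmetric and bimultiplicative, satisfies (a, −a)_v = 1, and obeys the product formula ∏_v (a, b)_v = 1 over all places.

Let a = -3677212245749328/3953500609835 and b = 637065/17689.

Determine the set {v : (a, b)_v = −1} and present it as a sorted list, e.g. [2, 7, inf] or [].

Mod squares: a ≡ -455, b ≡ 65. Check v ∈ {∞, 2, 3, 5, 7, 11, 13, 19}.
v=13: a=13^3·(≡10), b=13^1·(≡11) mod 13; (10|13)=+1, (11|13)=-1; (−1)^{3·1·6}·(+1)^1·(-1)^3 = -1.
v=2: v_2(a)=4, v_2(b)=0; units ≡ 1, 1 (mod 8); ε·ε+αω+βω = 0·0+4·0+0·0 ≡ 0  ⇒  (a,b)_2 = +1.
v=3: a=3^10·(≡1), b=3^4·(≡2) mod 3; (1|3)=+1, (2|3)=-1; (−1)^{10·4·1}·(+1)^4·(-1)^10 = +1.
v=19: a=19^-6·(≡16), b=19^-2·(≡3) mod 19; (16|19)=+1, (3|19)=-1; (−1)^{-6·-2·9}·(+1)^-2·(-1)^-6 = +1.
v=∞: -455 < 0 and 65 > 0  ⇒  (a,b)_∞ = +1.
v=7: a=7^-5·(≡3), b=7^-2·(≡4) mod 7; (3|7)=-1, (4|7)=+1; (−1)^{-5·-2·3}·(-1)^-2·(+1)^-5 = +1.
v=5: a=5^-1·(≡1), b=5^1·(≡2) mod 5; (1|5)=+1, (2|5)=-1; (−1)^{-1·1·2}·(+1)^1·(-1)^-1 = -1.
v=11: a=11^6·(≡10), b=11^2·(≡7) mod 11; (10|11)=-1, (7|11)=-1; (−1)^{6·2·5}·(-1)^2·(-1)^6 = +1.
Ram(-455, 65) = {5, 13}; no ℚ_5-point on the conic.

[5, 13]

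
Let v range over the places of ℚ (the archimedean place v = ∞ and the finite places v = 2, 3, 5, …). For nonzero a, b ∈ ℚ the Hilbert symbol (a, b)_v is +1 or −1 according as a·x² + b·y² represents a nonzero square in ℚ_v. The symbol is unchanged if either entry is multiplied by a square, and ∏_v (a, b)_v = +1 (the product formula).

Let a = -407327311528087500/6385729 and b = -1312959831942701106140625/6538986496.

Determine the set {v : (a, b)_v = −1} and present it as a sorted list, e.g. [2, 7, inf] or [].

[5, 17, 29, inf]

(a, b) ≡ (-27115, -17) mod (ℚ^×)²; places V = {2, 3, 5, 7, 11, 17, 19, 23, 29, 43, ∞}.
(a,b)_∞: sgn(-27115)=−, sgn(-17)=−, so -1.
(a,b)_5: α=5, u≡3; β=6, v≡2 (mod 5); (3|5)=-1, (2|5)=-1; sign (−1)^0·-1^6·-1^5 = -1.
(a,b)_2: α=2, β=-10; u≡5, v≡7 (mod 8); ε(u)ε(v)=0·1, αω(v)=2·0, βω(u)=-10·1; sum ≡ 0  ⇒  +1.
(a,b)_7: α=-2, u≡5; β=-2, v≡4 (mod 7); (5|7)=-1, (4|7)=+1; sign (−1)^0·-1^-2·+1^-2 = +1.
(a,b)_43: α=0, u≡42; β=2, v≡26 (mod 43); (42|43)=-1, (26|43)=-1; sign (−1)^0·-1^2·-1^0 = +1.
(a,b)_19: α=-4, u≡1; β=-4, v≡18 (mod 19); (1|19)=+1, (18|19)=-1; sign (−1)^0·+1^-4·-1^-4 = +1.
(a,b)_3: α=10, u≡2; β=10, v≡1 (mod 3); (2|3)=-1, (1|3)=+1; sign (−1)^0·-1^10·+1^10 = +1.
(a,b)_11: α=3, u≡2; β=2, v≡1 (mod 11); (2|11)=-1, (1|11)=+1; sign (−1)^0·-1^2·+1^3 = +1.
(a,b)_17: α=1, u≡5; β=1, v≡8 (mod 17); (5|17)=-1, (8|17)=+1; sign (−1)^0·-1^1·+1^1 = -1.
(a,b)_29: α=3, u≡25; β=4, v≡18 (mod 29); (25|29)=+1, (18|29)=-1; sign (−1)^0·+1^4·-1^3 = -1.
(a,b)_23: α=0, u≡3; β=2, v≡18 (mod 23); (3|23)=+1, (18|23)=+1; sign (−1)^0·+1^2·+1^0 = +1.
|Ram(-27115, -17)| = 4, even; anisotropic at {5, 17, 29, ∞}.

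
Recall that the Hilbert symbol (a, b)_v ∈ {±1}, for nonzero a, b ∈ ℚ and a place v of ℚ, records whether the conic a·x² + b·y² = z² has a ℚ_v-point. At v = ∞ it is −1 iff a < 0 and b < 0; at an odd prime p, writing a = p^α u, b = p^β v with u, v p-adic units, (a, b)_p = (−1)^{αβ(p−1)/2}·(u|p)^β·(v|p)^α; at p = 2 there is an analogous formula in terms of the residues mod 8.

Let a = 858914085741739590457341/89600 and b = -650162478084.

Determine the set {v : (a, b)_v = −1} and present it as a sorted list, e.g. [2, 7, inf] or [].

[2, 3, 17, 31]

Mod squares: a ≡ 22134, b ≡ -609. Check v ∈ {∞, 2, 3, 5, 7, 17, 23, 29, 31}.
v=∞: 22134 > 0 and -609 < 0  ⇒  (a,b)_∞ = +1.
v=7: a=7^-1·(≡5), b=7^1·(≡2) mod 7; (5|7)=-1, (2|7)=+1; (−1)^{-1·1·3}·(-1)^1·(+1)^-1 = +1.
v=5: a=5^-2·(≡4), b=5^0·(≡1) mod 5; (4|5)=+1, (1|5)=+1; (−1)^{-2·0·2}·(+1)^0·(+1)^-2 = +1.
v=2: v_2(a)=-9, v_2(b)=2; units ≡ 3, 7 (mod 8); ε·ε+αω+βω = 1·1+-9·0+2·1 ≡ 1  ⇒  (a,b)_2 = -1.
v=23: a=23^4·(≡12), b=23^0·(≡6) mod 23; (12|23)=+1, (6|23)=+1; (−1)^{4·0·11}·(+1)^0·(+1)^4 = +1.
v=3: a=3^3·(≡1), b=3^1·(≡1) mod 3; (1|3)=+1, (1|3)=+1; (−1)^{3·1·1}·(+1)^1·(+1)^3 = -1.
v=31: a=31^7·(≡28), b=31^4·(≡6) mod 31; (28|31)=+1, (6|31)=-1; (−1)^{7·4·15}·(+1)^4·(-1)^7 = -1.
v=17: a=17^3·(≡5), b=17^2·(≡3) mod 17; (5|17)=-1, (3|17)=-1; (−1)^{3·2·8}·(-1)^2·(-1)^3 = -1.
v=29: a=29^2·(≡25), b=29^1·(≡10) mod 29; (25|29)=+1, (10|29)=-1; (−1)^{2·1·14}·(+1)^1·(-1)^2 = +1.
Ram(22134, -609) = {2, 3, 17, 31}; no ℚ_2-point on the conic.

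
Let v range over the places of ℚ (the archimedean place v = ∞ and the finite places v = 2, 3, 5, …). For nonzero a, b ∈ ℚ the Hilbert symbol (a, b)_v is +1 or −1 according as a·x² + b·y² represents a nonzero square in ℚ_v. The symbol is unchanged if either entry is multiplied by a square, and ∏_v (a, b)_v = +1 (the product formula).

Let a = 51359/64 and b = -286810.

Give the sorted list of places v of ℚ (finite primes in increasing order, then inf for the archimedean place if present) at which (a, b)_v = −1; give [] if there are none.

[2, 29]

Mod squares: a ≡ 51359, b ≡ -286810. Check v ∈ {∞, 2, 5, 7, 11, 23, 29, 43}.
v=29: a=29^1·(≡10), b=29^1·(≡28) mod 29; (10|29)=-1, (28|29)=+1; (−1)^{1·1·14}·(-1)^1·(+1)^1 = -1.
v=23: a=23^1·(≡18), b=23^1·(≡19) mod 23; (18|23)=+1, (19|23)=-1; (−1)^{1·1·11}·(+1)^1·(-1)^1 = +1.
v=7: a=7^1·(≡1), b=7^0·(≡1) mod 7; (1|7)=+1, (1|7)=+1; (−1)^{1·0·3}·(+1)^0·(+1)^1 = +1.
v=∞: 51359 > 0 and -286810 < 0  ⇒  (a,b)_∞ = +1.
v=5: a=5^0·(≡1), b=5^1·(≡3) mod 5; (1|5)=+1, (3|5)=-1; (−1)^{0·1·2}·(+1)^1·(-1)^0 = +1.
v=43: a=43^0·(≡9), b=43^1·(≡38) mod 43; (9|43)=+1, (38|43)=+1; (−1)^{0·1·21}·(+1)^1·(+1)^0 = +1.
v=11: a=11^1·(≡3), b=11^0·(≡4) mod 11; (3|11)=+1, (4|11)=+1; (−1)^{1·0·5}·(+1)^0·(+1)^1 = +1.
v=2: v_2(a)=-6, v_2(b)=1; units ≡ 7, 3 (mod 8); ε·ε+αω+βω = 1·1+-6·1+1·0 ≡ 1  ⇒  (a,b)_2 = -1.
|Ram(51359, -286810)| = 2, even; anisotropic at {2, 29}.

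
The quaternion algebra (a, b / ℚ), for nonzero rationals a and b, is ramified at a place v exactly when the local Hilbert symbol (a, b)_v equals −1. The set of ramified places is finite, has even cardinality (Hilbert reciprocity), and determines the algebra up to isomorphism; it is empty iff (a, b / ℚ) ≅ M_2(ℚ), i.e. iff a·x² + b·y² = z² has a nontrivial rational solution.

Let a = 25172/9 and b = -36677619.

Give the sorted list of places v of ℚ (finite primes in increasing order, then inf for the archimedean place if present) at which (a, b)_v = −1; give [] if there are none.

[17, 29]

Mod squares: a ≡ 6293, b ≡ -4075291. Check v ∈ {∞, 2, 3, 7, 11, 17, 19, 29, 31, 37}.
v=11: a=11^0·(≡9), b=11^1·(≡2) mod 11; (9|11)=+1, (2|11)=-1; (−1)^{0·1·5}·(+1)^1·(-1)^0 = +1.
v=31: a=31^1·(≡11), b=31^1·(≡28) mod 31; (11|31)=-1, (28|31)=+1; (−1)^{1·1·15}·(-1)^1·(+1)^1 = +1.
v=19: a=19^0·(≡6), b=19^1·(≡18) mod 19; (6|19)=+1, (18|19)=-1; (−1)^{0·1·9}·(+1)^1·(-1)^0 = +1.
v=37: a=37^0·(≡26), b=37^1·(≡17) mod 37; (26|37)=+1, (17|37)=-1; (−1)^{0·1·18}·(+1)^1·(-1)^0 = +1.
v=29: a=29^1·(≡3), b=29^0·(≡15) mod 29; (3|29)=-1, (15|29)=-1; (−1)^{1·0·14}·(-1)^0·(-1)^1 = -1.
v=7: a=7^1·(≡6), b=7^0·(≡1) mod 7; (6|7)=-1, (1|7)=+1; (−1)^{1·0·3}·(-1)^0·(+1)^1 = +1.
v=17: a=17^0·(≡7), b=17^1·(≡14) mod 17; (7|17)=-1, (14|17)=-1; (−1)^{0·1·8}·(-1)^1·(-1)^0 = -1.
v=∞: 6293 > 0 and -4075291 < 0  ⇒  (a,b)_∞ = +1.
v=2: v_2(a)=2, v_2(b)=0; units ≡ 5, 5 (mod 8); ε·ε+αω+βω = 0·0+2·1+0·1 ≡ 0  ⇒  (a,b)_2 = +1.
v=3: a=3^-2·(≡2), b=3^2·(≡2) mod 3; (2|3)=-1, (2|3)=-1; (−1)^{-2·2·1}·(-1)^2·(-1)^-2 = +1.
|Ram(6293, -4075291)| = 2, even; anisotropic at {17, 29}.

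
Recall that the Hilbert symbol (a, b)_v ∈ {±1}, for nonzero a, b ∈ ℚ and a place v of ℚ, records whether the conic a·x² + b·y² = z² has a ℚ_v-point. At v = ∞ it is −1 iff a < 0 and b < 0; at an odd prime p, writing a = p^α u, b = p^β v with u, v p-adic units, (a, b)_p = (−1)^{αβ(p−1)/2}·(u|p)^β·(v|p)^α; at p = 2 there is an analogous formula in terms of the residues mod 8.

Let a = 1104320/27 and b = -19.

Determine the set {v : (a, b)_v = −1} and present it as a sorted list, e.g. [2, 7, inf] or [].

(a, b) ≡ (51765, -19) mod (ℚ^×)²; places V = {2, 3, 5, 7, 17, 19, 29, ∞}.
(a,b)_17: α=1, u≡2; β=0, v≡15 (mod 17); (2|17)=+1, (15|17)=+1; sign (−1)^0·+1^0·+1^1 = +1.
(a,b)_5: α=1, u≡2; β=0, v≡1 (mod 5); (2|5)=-1, (1|5)=+1; sign (−1)^0·-1^0·+1^1 = +1.
(a,b)_29: α=1, u≡13; β=0, v≡10 (mod 29); (13|29)=+1, (10|29)=-1; sign (−1)^0·+1^0·-1^1 = -1.
(a,b)_7: α=1, u≡6; β=0, v≡2 (mod 7); (6|7)=-1, (2|7)=+1; sign (−1)^0·-1^0·+1^1 = +1.
(a,b)_19: α=0, u≡5; β=1, v≡18 (mod 19); (5|19)=+1, (18|19)=-1; sign (−1)^0·+1^1·-1^0 = +1.
(a,b)_2: α=6, β=0; u≡5, v≡5 (mod 8); ε(u)ε(v)=0·0, αω(v)=6·1, βω(u)=0·1; sum ≡ 0  ⇒  +1.
(a,b)_3: α=-3, u≡2; β=0, v≡2 (mod 3); (2|3)=-1, (2|3)=-1; sign (−1)^0·-1^0·-1^-3 = -1.
(a,b)_∞: sgn(51765)=+, sgn(-19)=−, so +1.
(51765, -19 / ℚ) ramifies at {3, 29}: a division algebra.

[3, 29]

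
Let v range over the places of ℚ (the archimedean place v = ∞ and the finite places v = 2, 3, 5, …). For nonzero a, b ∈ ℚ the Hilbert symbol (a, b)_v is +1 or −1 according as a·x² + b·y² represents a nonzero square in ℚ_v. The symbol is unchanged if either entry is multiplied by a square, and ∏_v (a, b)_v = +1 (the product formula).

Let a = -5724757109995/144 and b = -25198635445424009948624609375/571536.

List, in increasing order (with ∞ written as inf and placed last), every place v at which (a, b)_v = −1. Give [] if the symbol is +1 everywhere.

Mod squares: a ≡ -1418395, b ≡ -283679. Check v ∈ {∞, 2, 3, 5, 7, 11, 17, 37, 41}.
v=5: a=5^1·(≡4), b=5^8·(≡1) mod 5; (4|5)=+1, (1|5)=+1; (−1)^{1·8·2}·(+1)^8·(+1)^1 = +1.
v=3: a=3^-2·(≡2), b=3^-6·(≡1) mod 3; (2|3)=-1, (1|3)=+1; (−1)^{-2·-6·1}·(-1)^-6·(+1)^-2 = +1.
v=11: a=11^1·(≡7), b=11^3·(≡10) mod 11; (7|11)=-1, (10|11)=-1; (−1)^{1·3·5}·(-1)^3·(-1)^1 = -1.
v=∞: -1418395 < 0 and -283679 < 0  ⇒  (a,b)_∞ = -1.
v=7: a=7^4·(≡2), b=7^-2·(≡5) mod 7; (2|7)=+1, (5|7)=-1; (−1)^{4·-2·3}·(+1)^-2·(-1)^4 = +1.
v=2: v_2(a)=-4, v_2(b)=-4; units ≡ 5, 1 (mod 8); ε·ε+αω+βω = 0·0+-4·0+-4·1 ≡ 0  ⇒  (a,b)_2 = +1.
v=41: a=41^3·(≡4), b=41^7·(≡10) mod 41; (4|41)=+1, (10|41)=+1; (−1)^{3·7·20}·(+1)^7·(+1)^3 = +1.
v=17: a=17^1·(≡16), b=17^3·(≡3) mod 17; (16|17)=+1, (3|17)=-1; (−1)^{1·3·8}·(+1)^3·(-1)^1 = -1.
v=37: a=37^1·(≡26), b=37^3·(≡22) mod 37; (26|37)=+1, (22|37)=-1; (−1)^{1·3·18}·(+1)^3·(-1)^1 = -1.
|Ram(-1418395, -283679)| = 4, even; anisotropic at {11, 17, 37, ∞}.

[11, 17, 37, inf]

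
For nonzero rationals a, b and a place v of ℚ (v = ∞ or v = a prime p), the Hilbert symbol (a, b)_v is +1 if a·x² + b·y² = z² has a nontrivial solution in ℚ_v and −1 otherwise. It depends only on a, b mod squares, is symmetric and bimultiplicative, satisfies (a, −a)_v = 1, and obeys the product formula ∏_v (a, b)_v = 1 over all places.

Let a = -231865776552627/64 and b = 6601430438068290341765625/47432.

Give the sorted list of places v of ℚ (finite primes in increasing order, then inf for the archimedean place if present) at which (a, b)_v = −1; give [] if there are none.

[2, 3, 29, 43]

Mod squares: a ≡ -43, b ≡ 221154. Check v ∈ {∞, 2, 3, 5, 7, 11, 13, 29, 31, 41, 43}.
v=7: a=7^2·(≡6), b=7^-2·(≡3) mod 7; (6|7)=-1, (3|7)=-1; (−1)^{2·-2·3}·(-1)^-2·(-1)^2 = +1.
v=13: a=13^0·(≡9), b=13^2·(≡2) mod 13; (9|13)=+1, (2|13)=-1; (−1)^{0·2·6}·(+1)^2·(-1)^0 = +1.
v=3: a=3^4·(≡2), b=3^3·(≡2) mod 3; (2|3)=-1, (2|3)=-1; (−1)^{4·3·1}·(-1)^3·(-1)^4 = -1.
v=2: v_2(a)=-6, v_2(b)=-3; units ≡ 5, 1 (mod 8); ε·ε+αω+βω = 0·0+-6·0+-3·1 ≡ 1  ⇒  (a,b)_2 = -1.
v=43: a=43^1·(≡30), b=43^2·(≡8) mod 43; (30|43)=-1, (8|43)=-1; (−1)^{1·2·21}·(-1)^2·(-1)^1 = -1.
v=31: a=31^2·(≡18), b=31^3·(≡4) mod 31; (18|31)=+1, (4|31)=+1; (−1)^{2·3·15}·(+1)^3·(+1)^2 = +1.
v=5: a=5^0·(≡2), b=5^6·(≡4) mod 5; (2|5)=-1, (4|5)=+1; (−1)^{0·6·2}·(-1)^6·(+1)^0 = +1.
v=11: a=11^0·(≡4), b=11^-2·(≡2) mod 11; (4|11)=+1, (2|11)=-1; (−1)^{0·-2·5}·(+1)^-2·(-1)^0 = +1.
v=∞: -43 < 0 and 221154 > 0  ⇒  (a,b)_∞ = +1.
v=29: a=29^2·(≡11), b=29^3·(≡25) mod 29; (11|29)=-1, (25|29)=+1; (−1)^{2·3·14}·(-1)^3·(+1)^2 = -1.
v=41: a=41^2·(≡33), b=41^3·(≡20) mod 41; (33|41)=+1, (20|41)=+1; (−1)^{2·3·20}·(+1)^3·(+1)^2 = +1.
|Ram(-43, 221154)| = 4, even; anisotropic at {2, 3, 29, 43}.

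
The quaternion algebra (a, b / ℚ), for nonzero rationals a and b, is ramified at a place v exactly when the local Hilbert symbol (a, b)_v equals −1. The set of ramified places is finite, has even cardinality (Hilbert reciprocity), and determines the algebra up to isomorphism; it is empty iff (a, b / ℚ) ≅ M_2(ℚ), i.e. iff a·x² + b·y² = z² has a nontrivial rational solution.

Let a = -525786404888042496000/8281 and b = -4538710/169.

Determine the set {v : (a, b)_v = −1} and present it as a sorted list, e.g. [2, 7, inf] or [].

[47, inf]

Mod squares: a ≡ -335110, b ≡ -310. Check v ∈ {∞, 2, 3, 5, 7, 11, 13, 23, 31, 47}.
v=∞: -335110 < 0 and -310 < 0  ⇒  (a,b)_∞ = -1.
v=11: a=11^6·(≡9), b=11^4·(≡5) mod 11; (9|11)=+1, (5|11)=+1; (−1)^{6·4·5}·(+1)^4·(+1)^6 = +1.
v=7: a=7^-2·(≡2), b=7^0·(≡6) mod 7; (2|7)=+1, (6|7)=-1; (−1)^{-2·0·3}·(+1)^0·(-1)^-2 = +1.
v=31: a=31^3·(≡9), b=31^1·(≡29) mod 31; (9|31)=+1, (29|31)=-1; (−1)^{3·1·15}·(+1)^1·(-1)^3 = +1.
v=47: a=47^1·(≡9), b=47^0·(≡23) mod 47; (9|47)=+1, (23|47)=-1; (−1)^{1·0·23}·(+1)^0·(-1)^1 = -1.
v=5: a=5^3·(≡2), b=5^1·(≡2) mod 5; (2|5)=-1, (2|5)=-1; (−1)^{3·1·2}·(-1)^1·(-1)^3 = +1.
v=13: a=13^-2·(≡12), b=13^-2·(≡6) mod 13; (12|13)=+1, (6|13)=-1; (−1)^{-2·-2·6}·(+1)^-2·(-1)^-2 = +1.
v=3: a=3^2·(≡2), b=3^0·(≡2) mod 3; (2|3)=-1, (2|3)=-1; (−1)^{2·0·1}·(-1)^0·(-1)^2 = +1.
v=2: v_2(a)=13, v_2(b)=1; units ≡ 5, 5 (mod 8); ε·ε+αω+βω = 0·0+13·1+1·1 ≡ 0  ⇒  (a,b)_2 = +1.
v=23: a=23^1·(≡18), b=23^0·(≡8) mod 23; (18|23)=+1, (8|23)=+1; (−1)^{1·0·11}·(+1)^0·(+1)^1 = +1.
|Ram(-335110, -310)| = 2, even; anisotropic at {47, ∞}.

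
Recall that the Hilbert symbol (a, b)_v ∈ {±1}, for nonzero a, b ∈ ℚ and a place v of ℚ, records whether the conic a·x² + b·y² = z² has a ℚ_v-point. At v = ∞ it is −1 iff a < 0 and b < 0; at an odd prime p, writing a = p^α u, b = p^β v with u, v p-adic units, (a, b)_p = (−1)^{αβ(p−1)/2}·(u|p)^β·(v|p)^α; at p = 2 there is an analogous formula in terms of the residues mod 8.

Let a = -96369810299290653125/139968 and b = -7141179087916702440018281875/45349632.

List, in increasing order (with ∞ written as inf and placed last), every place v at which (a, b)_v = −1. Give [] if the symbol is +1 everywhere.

[5, 13, 19, inf]

(a, b) ≡ (-49335, -57) mod (ℚ^×)²; places V = {2, 3, 5, 7, 11, 13, 19, 23, ∞}.
(a,b)_23: α=3, u≡5; β=4, v≡4 (mod 23); (5|23)=-1, (4|23)=+1; sign (−1)^0·-1^4·+1^3 = +1.
(a,b)_∞: sgn(-49335)=−, sgn(-57)=−, so -1.
(a,b)_2: α=-6, β=-8; u≡1, v≡7 (mod 8); ε(u)ε(v)=0·1, αω(v)=-6·0, βω(u)=-8·0; sum ≡ 0  ⇒  +1.
(a,b)_19: α=2, u≡2; β=3, v≡16 (mod 19); (2|19)=-1, (16|19)=+1; sign (−1)^0·-1^3·+1^2 = -1.
(a,b)_13: α=3, u≡4; β=4, v≡5 (mod 13); (4|13)=+1, (5|13)=-1; sign (−1)^0·+1^4·-1^3 = -1.
(a,b)_5: α=5, u≡2; β=4, v≡2 (mod 5); (2|5)=-1, (2|5)=-1; sign (−1)^0·-1^4·-1^5 = -1.
(a,b)_11: α=3, u≡1; β=6, v≡1 (mod 11); (1|11)=+1, (1|11)=+1; sign (−1)^0·+1^6·+1^3 = +1.
(a,b)_3: α=-7, u≡1; β=-11, v≡2 (mod 3); (1|3)=+1, (2|3)=-1; sign (−1)^1·+1^-11·-1^-7 = +1.
(a,b)_7: α=4, u≡4; β=6, v≡3 (mod 7); (4|7)=+1, (3|7)=-1; sign (−1)^0·+1^6·-1^4 = +1.
|Ram(-49335, -57)| = 4, even; anisotropic at {5, 13, 19, ∞}.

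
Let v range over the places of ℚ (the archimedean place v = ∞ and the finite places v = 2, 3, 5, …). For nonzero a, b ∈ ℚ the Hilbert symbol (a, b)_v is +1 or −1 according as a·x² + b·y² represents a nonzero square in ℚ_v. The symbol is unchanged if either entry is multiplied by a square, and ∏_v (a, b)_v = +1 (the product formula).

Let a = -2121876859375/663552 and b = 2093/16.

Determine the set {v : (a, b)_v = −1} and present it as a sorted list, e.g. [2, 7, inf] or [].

[2, 23]

Mod squares: a ≡ -62, b ≡ 2093. Check v ∈ {∞, 2, 3, 5, 7, 13, 23, 31}.
v=3: a=3^-4·(≡1), b=3^0·(≡2) mod 3; (1|3)=+1, (2|3)=-1; (−1)^{-4·0·1}·(+1)^0·(-1)^-4 = +1.
v=5: a=5^6·(≡3), b=5^0·(≡3) mod 5; (3|5)=-1, (3|5)=-1; (−1)^{6·0·2}·(-1)^0·(-1)^6 = +1.
v=∞: -62 < 0 and 2093 > 0  ⇒  (a,b)_∞ = +1.
v=31: a=31^1·(≡13), b=31^0·(≡1) mod 31; (13|31)=-1, (1|31)=+1; (−1)^{1·0·15}·(-1)^0·(+1)^1 = +1.
v=7: a=7^2·(≡2), b=7^1·(≡6) mod 7; (2|7)=+1, (6|7)=-1; (−1)^{2·1·3}·(+1)^1·(-1)^2 = +1.
v=13: a=13^2·(≡10), b=13^1·(≡6) mod 13; (10|13)=+1, (6|13)=-1; (−1)^{2·1·6}·(+1)^1·(-1)^2 = +1.
v=2: v_2(a)=-13, v_2(b)=-4; units ≡ 1, 5 (mod 8); ε·ε+αω+βω = 0·0+-13·1+-4·0 ≡ 1  ⇒  (a,b)_2 = -1.
v=23: a=23^2·(≡14), b=23^1·(≡10) mod 23; (14|23)=-1, (10|23)=-1; (−1)^{2·1·11}·(-1)^1·(-1)^2 = -1.
(-62, 2093 / ℚ) ramifies at {2, 23}: a division algebra.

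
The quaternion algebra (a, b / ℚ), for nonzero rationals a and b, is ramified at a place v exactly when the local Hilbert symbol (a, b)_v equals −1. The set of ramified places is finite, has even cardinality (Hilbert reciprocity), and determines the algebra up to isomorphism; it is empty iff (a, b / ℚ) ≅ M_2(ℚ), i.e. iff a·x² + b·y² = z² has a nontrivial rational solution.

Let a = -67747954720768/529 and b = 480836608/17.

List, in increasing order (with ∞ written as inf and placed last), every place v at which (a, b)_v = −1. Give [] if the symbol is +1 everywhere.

(a, b) ≡ (-1258, 119) mod (ℚ^×)²; places V = {2, 7, 17, 23, 37, ∞}.
(a,b)_37: α=3, u≡11; β=2, v≡6 (mod 37); (11|37)=+1, (6|37)=-1; sign (−1)^0·+1^2·-1^3 = -1.
(a,b)_23: α=-2, u≡22; β=0, v≡2 (mod 23); (22|23)=-1, (2|23)=+1; sign (−1)^0·-1^0·+1^-2 = +1.
(a,b)_∞: sgn(-1258)=−, sgn(119)=+, so +1.
(a,b)_2: α=15, β=10; u≡3, v≡7 (mod 8); ε(u)ε(v)=1·1, αω(v)=15·0, βω(u)=10·1; sum ≡ 1  ⇒  -1.
(a,b)_17: α=1, u≡7; β=-1, v≡6 (mod 17); (7|17)=-1, (6|17)=-1; sign (−1)^0·-1^-1·-1^1 = +1.
(a,b)_7: α=4, u≡1; β=3, v≡5 (mod 7); (1|7)=+1, (5|7)=-1; sign (−1)^0·+1^3·-1^4 = +1.
(-1258, 119 / ℚ) ramifies at {2, 37}: a division algebra.

[2, 37]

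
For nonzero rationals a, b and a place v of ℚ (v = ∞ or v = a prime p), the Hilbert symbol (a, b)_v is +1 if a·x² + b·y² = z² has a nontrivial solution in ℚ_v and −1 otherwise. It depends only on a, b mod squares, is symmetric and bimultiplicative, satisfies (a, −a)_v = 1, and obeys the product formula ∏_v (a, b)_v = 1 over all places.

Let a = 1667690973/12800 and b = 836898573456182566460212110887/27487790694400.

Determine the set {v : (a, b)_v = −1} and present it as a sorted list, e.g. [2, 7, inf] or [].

[11, 37]

Mod squares: a ≡ 1282346, b ≡ 7052903. Check v ∈ {∞, 2, 3, 5, 11, 13, 17, 31, 37, 43}.
v=37: a=37^1·(≡21), b=37^3·(≡2) mod 37; (21|37)=+1, (2|37)=-1; (−1)^{1·3·18}·(+1)^3·(-1)^1 = -1.
v=11: a=11^0·(≡2), b=11^3·(≡5) mod 11; (2|11)=-1, (5|11)=+1; (−1)^{0·3·5}·(-1)^3·(+1)^0 = -1.
v=43: a=43^1·(≡15), b=43^3·(≡28) mod 43; (15|43)=+1, (28|43)=-1; (−1)^{1·3·21}·(+1)^3·(-1)^1 = +1.
v=∞: 1282346 > 0 and 7052903 > 0  ⇒  (a,b)_∞ = +1.
v=2: v_2(a)=-9, v_2(b)=-40; units ≡ 5, 7 (mod 8); ε·ε+αω+βω = 0·1+-9·0+-40·1 ≡ 0  ⇒  (a,b)_2 = +1.
v=31: a=31^1·(≡6), b=31^3·(≡18) mod 31; (6|31)=-1, (18|31)=+1; (−1)^{1·3·15}·(-1)^3·(+1)^1 = +1.
v=3: a=3^2·(≡2), b=3^0·(≡2) mod 3; (2|3)=-1, (2|3)=-1; (−1)^{2·0·1}·(-1)^0·(-1)^2 = +1.
v=17: a=17^2·(≡8), b=17^4·(≡7) mod 17; (8|17)=+1, (7|17)=-1; (−1)^{2·4·8}·(+1)^4·(-1)^2 = +1.
v=5: a=5^-2·(≡4), b=5^-2·(≡2) mod 5; (4|5)=+1, (2|5)=-1; (−1)^{-2·-2·2}·(+1)^-2·(-1)^-2 = +1.
v=13: a=13^1·(≡8), b=13^7·(≡2) mod 13; (8|13)=-1, (2|13)=-1; (−1)^{1·7·6}·(-1)^7·(-1)^1 = +1.
|Ram(1282346, 7052903)| = 2, even; anisotropic at {11, 37}.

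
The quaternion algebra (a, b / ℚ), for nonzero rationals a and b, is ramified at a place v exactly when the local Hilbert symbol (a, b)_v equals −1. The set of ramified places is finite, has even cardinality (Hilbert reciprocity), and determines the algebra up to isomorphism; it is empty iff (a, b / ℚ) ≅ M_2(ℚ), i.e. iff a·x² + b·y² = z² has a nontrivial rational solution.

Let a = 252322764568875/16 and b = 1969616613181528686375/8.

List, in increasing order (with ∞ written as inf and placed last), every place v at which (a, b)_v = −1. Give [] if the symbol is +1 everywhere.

Mod squares: a ≡ 124355, b ≡ 910. Check v ∈ {∞, 2, 3, 5, 7, 11, 13, 17, 19}.
v=5: a=5^3·(≡1), b=5^3·(≡2) mod 5; (1|5)=+1, (2|5)=-1; (−1)^{3·3·2}·(+1)^3·(-1)^3 = -1.
v=7: a=7^3·(≡5), b=7^3·(≡2) mod 7; (5|7)=-1, (2|7)=+1; (−1)^{3·3·3}·(-1)^3·(+1)^3 = +1.
v=∞: 124355 > 0 and 910 > 0  ⇒  (a,b)_∞ = +1.
v=17: a=17^1·(≡11), b=17^2·(≡15) mod 17; (11|17)=-1, (15|17)=+1; (−1)^{1·2·8}·(-1)^2·(+1)^1 = +1.
v=3: a=3^4·(≡2), b=3^4·(≡1) mod 3; (2|3)=-1, (1|3)=+1; (−1)^{4·4·1}·(-1)^4·(+1)^4 = +1.
v=19: a=19^1·(≡9), b=19^2·(≡17) mod 19; (9|19)=+1, (17|19)=+1; (−1)^{1·2·9}·(+1)^2·(+1)^1 = +1.
v=13: a=13^2·(≡3), b=13^5·(≡11) mod 13; (3|13)=+1, (11|13)=-1; (−1)^{2·5·6}·(+1)^5·(-1)^2 = +1.
v=2: v_2(a)=-4, v_2(b)=-3; units ≡ 3, 7 (mod 8); ε·ε+αω+βω = 1·1+-4·0+-3·1 ≡ 0  ⇒  (a,b)_2 = +1.
v=11: a=11^3·(≡10), b=11^4·(≡2) mod 11; (10|11)=-1, (2|11)=-1; (−1)^{3·4·5}·(-1)^4·(-1)^3 = -1.
Ram(124355, 910) = {5, 11}; no ℚ_5-point on the conic.

[5, 11]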